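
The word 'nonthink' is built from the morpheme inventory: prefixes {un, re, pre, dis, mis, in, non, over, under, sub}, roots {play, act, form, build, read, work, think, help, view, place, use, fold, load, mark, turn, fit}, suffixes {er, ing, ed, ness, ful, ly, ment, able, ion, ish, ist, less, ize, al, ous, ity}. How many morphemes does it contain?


Segmenting 'nonthink' against the inventory:
  'non' -> prefix (morpheme 1)
  'think' -> root (morpheme 2)
Total morphemes: 2

2


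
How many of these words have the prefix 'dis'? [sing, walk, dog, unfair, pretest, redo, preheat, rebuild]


Checking each word for prefix 'dis':
  'sing' -> no (count: 0)
  'walk' -> no (count: 0)
  'dog' -> no (count: 0)
  'unfair' -> no (count: 0)
  'pretest' -> no (count: 0)
  'redo' -> no (count: 0)
  'preheat' -> no (count: 0)
  'rebuild' -> no (count: 0)
Total with prefix 'dis': 0

0


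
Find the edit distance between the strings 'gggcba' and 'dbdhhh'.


Building DP table for s1='gggcba' (len 6) and s2='dbdhhh' (len 6):
       d  b  d  h  h  h
    0  1  2  3  4  5  6
  g 1  1  2  3  4  5  6
  g 2  2  2  3  4  5  6
  g 3  3  3  3  4  5  6
  c 4  4  4  4  4  5  6
  b 5  5  4  5  5  5  6
  a 6  6  5  5  6  6  6
Edit distance = dp[6][6] = 6

6


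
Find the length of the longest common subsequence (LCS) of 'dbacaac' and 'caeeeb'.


DP table for LCS of 'dbacaac' and 'caeeeb':
       c  a  e  e  e  b
    0  0  0  0  0  0  0
  d 0  0  0  0  0  0  0
  b 0  0  0  0  0  0  1
  a 0  0  1  1  1  1  1
  c 0  1  1  1  1  1  1
  a 0  1  2  2  2  2  2
  a 0  1  2  2  2  2  2
  c 0  1  2  2  2  2  2
LCS: 'ca'
LCS length = 2

2


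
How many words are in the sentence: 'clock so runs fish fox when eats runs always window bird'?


Counting words by splitting on spaces:
  Word 1: 'clock'
  Word 2: 'so'
  Word 3: 'runs'
  Word 4: 'fish'
  Word 5: 'fox'
  Word 6: 'when'
  Word 7: 'eats'
  Word 8: 'runs'
  Word 9: 'always'
  Word 10: 'window'
  Word 11: 'bird'
Total words: 11

11


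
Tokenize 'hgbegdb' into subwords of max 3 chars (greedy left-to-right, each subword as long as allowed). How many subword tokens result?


'hgbegdb' has 7 characters.
Chunking with max size 3:
  Chunk 1: 'hgb' (positions 0-2)
  Chunk 2: 'egd' (positions 3-5)
  Chunk 3: 'b' (positions 6-6)
Total chunks: ceil(7 / 3) = 3

3


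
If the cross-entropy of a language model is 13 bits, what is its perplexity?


Perplexity formula: PP = 2^H
H = 13
PP = 2^13
PP = 2^13 = 8192

8192


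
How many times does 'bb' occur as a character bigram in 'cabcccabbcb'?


Scanning 'cabcccabbcb' for bigram 'bb':
  Position 0: 'ca' -> no
  Position 1: 'ab' -> no
  Position 2: 'bc' -> no
  Position 3: 'cc' -> no
  Position 4: 'cc' -> no
  Position 5: 'ca' -> no
  Position 6: 'ab' -> no
  Position 7: 'bb' -> MATCH
  Position 8: 'bc' -> no
  Position 9: 'cb' -> no
Total matches: 1

1


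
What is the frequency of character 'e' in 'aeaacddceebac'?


Scanning 'aeaacddceebac' for 'e':
  Position 1: 'e' -> MATCH (count: 1)
  Position 8: 'e' -> MATCH (count: 2)
  Position 9: 'e' -> MATCH (count: 3)
Total occurrences of 'e': 3

3


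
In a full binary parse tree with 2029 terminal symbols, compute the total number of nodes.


Leaf nodes (terminals): 2029
Internal nodes = n - 1 = 2029 - 1 = 2028
Total = leaves + internal = 2029 + 2028 = 4057

4057


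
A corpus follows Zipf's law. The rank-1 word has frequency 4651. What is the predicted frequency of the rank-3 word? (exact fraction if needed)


Zipf's law: freq(rank) = f1 / rank
f1 = 4651, rank = 3
freq = 4651 / 3
GCD(4651, 3) = 1
Simplified: 4651/3

4651/3


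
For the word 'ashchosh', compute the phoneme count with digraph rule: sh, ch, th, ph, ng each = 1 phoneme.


Parsing 'ashchosh' greedily, digraphs first:
  'a' -> vowel phoneme (phonemes so far: 1)
  'sh' -> digraph (1 consonant phoneme) (phonemes so far: 2)
  'ch' -> digraph (1 consonant phoneme) (phonemes so far: 3)
  'o' -> vowel phoneme (phonemes so far: 4)
  'sh' -> digraph (1 consonant phoneme) (phonemes so far: 5)
Total phonemes: 5

5


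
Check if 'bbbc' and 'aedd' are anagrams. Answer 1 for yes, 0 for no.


Sort characters of 'bbbc': 'bbbc'
Sort characters of 'aedd': 'adde'
Sorted forms differ -> they are NOT anagrams
Result: 0

0


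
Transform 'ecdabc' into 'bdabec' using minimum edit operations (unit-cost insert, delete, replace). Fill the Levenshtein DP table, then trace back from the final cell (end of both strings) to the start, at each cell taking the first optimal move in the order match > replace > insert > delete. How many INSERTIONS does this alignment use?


Edit distance = 3. Backtracking from cell (6, 6) with preference match > replace > insert > delete,
then listing the resulting alignment 'ecdabc' -> 'bdabec' left to right:
  Step 1: delete 'e'
  Step 2: replace c->b
  Step 3: keep 'd'
  Step 4: keep 'a'
  Step 5: keep 'b'
  Step 6: insert 'e' [insertion #1]
  Step 7: keep 'c'
Total insertions: 1

1


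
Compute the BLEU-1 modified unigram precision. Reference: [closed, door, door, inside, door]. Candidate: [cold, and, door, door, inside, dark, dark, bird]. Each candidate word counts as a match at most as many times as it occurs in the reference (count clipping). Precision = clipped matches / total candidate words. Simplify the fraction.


Reference word counts: {'closed': 1, 'door': 3, 'inside': 1}
Checking each candidate word (with clipping):
  'cold' -> not in reference -> no match (matches: 0)
  'and' -> not in reference -> no match (matches: 0)
  'door' -> in reference (ref count 3, used 1/3) -> match (matches: 1)
  'door' -> in reference (ref count 3, used 2/3) -> match (matches: 2)
  'inside' -> in reference (ref count 1, used 1/1) -> match (matches: 3)
  'dark' -> not in reference -> no match (matches: 3)
  'dark' -> not in reference -> no match (matches: 3)
  'bird' -> not in reference -> no match (matches: 3)
Clipped matches: 3, Candidate length: 8
Precision = 3/8

3/8


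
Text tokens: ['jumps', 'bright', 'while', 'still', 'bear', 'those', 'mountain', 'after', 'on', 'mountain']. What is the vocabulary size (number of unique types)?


Listing all tokens and tracking unique types:
  Token 1: 'jumps' -> NEW (unique so far: 1)
  Token 2: 'bright' -> NEW (unique so far: 2)
  Token 3: 'while' -> NEW (unique so far: 3)
  Token 4: 'still' -> NEW (unique so far: 4)
  Token 5: 'bear' -> NEW (unique so far: 5)
  Token 6: 'those' -> NEW (unique so far: 6)
  Token 7: 'mountain' -> NEW (unique so far: 7)
  Token 8: 'after' -> NEW (unique so far: 8)
  Token 9: 'on' -> NEW (unique so far: 9)
  Token 10: 'mountain' -> duplicate (unique so far: 9)
Unique types: ('after', 'bear', 'bright', 'jumps', 'mountain', 'on', 'still', 'those', 'while')
Vocabulary size: 9

9


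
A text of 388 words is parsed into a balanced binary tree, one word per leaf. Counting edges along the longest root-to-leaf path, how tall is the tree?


In a balanced binary tree with n leaves the deepest leaf is ceil(log2(n)) edges below the root.
log2(388) = 8.5999
ceil(8.5999) = 9
height (edges) = 9

9


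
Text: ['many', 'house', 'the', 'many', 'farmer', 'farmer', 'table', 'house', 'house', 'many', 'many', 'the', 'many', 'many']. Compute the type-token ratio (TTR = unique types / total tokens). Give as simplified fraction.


Tokens: 14
Unique types: ('farmer', 'house', 'many', 'table', 'the') = 5
TTR = 5/14
Already in lowest terms.

5/14


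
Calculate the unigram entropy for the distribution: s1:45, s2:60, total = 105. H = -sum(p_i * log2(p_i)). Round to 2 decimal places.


Computing entropy H = -sum(p_i * log2(p_i)):
  s1: p = 45/105 = 0.4286, -p*log2(p) = 0.5239
  s2: p = 60/105 = 0.5714, -p*log2(p) = 0.4613
H = sum of terms = 0.9852
Rounded to 2 decimals: 0.99

0.99


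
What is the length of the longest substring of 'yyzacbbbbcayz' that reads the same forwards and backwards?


Scanning 'yyzacbbbbcayz' for palindromic substrings.
Substring at positions 3-10: 'acbbbbca'.
Check: reverse('acbbbbca') = 'acbbbbca' -> palindrome confirmed.
Neighbouring characters ('z' / 'y') break symmetry, so it cannot extend further.
No longer palindromic substring exists; longest length = 8

8


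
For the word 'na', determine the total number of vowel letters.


Scanning each character of 'na':
  Position 1: 'n' -> consonant (running count: 0)
  Position 2: 'a' -> vowel (running count: 1)
Total vowels: 1

1


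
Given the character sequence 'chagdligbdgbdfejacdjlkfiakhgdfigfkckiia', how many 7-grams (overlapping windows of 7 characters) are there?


String 'chagdligbdgbdfejacdjlkfiakhgdfigfkckiia' has length L = 39.
Number of overlapping n-grams = L - n + 1
Substituting: 39 - 7 + 1 = 33

33


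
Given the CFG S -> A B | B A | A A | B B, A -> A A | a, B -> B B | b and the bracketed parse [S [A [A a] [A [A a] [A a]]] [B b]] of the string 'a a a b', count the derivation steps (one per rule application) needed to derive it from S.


Every bracketed nonterminal node [X ...] in the tree is produced by exactly one rule application.
Reading the tree off as a leftmost derivation:
  Step 1: S  =>  A B   (applied S -> A B)
  Step 2: A B  =>  A A B   (applied A -> A A)
  Step 3: A A B  =>  a A B   (applied A -> a)
  Step 4: a A B  =>  a A A B   (applied A -> A A)
  Step 5: a A A B  =>  a a A B   (applied A -> a)
  Step 6: a a A B  =>  a a a B   (applied A -> a)
  Step 7: a a a B  =>  a a a b   (applied B -> b)
Final yield: a a a b
Total rewrite steps: 7

7


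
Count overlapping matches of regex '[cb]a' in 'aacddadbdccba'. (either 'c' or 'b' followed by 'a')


Pattern: [cb]a means either 'c' or 'b' followed by 'a'.
Scanning 'aacddadbdccba' position-by-position:
  Pos 0: window 'aa' -> no
  Pos 1: window 'ac' -> no
  Pos 2: window 'cd' -> no
  Pos 3: window 'dd' -> no
  Pos 4: window 'da' -> no
  Pos 5: window 'ad' -> no
  Pos 6: window 'db' -> no
  Pos 7: window 'bd' -> no
  Pos 8: window 'dc' -> no
  Pos 9: window 'cc' -> no
  Pos 10: window 'cb' -> no
  Pos 11: window 'ba' -> MATCH
  Pos 12: window 'a' -> no
Total matches: 1

1


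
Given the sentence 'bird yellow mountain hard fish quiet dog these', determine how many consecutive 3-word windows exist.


Word trigrams from [8] words:
  Trigram 1: (bird yellow mountain)
  Trigram 2: (yellow mountain hard)
  Trigram 3: (mountain hard fish)
  Trigram 4: (hard fish quiet)
  Trigram 5: (fish quiet dog)
  Trigram 6: (quiet dog these)
Total word trigrams: 8 - 2 = 6

6


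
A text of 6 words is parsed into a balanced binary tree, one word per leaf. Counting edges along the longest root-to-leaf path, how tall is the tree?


In a balanced binary tree with n leaves the deepest leaf is ceil(log2(n)) edges below the root.
log2(6) = 2.5850
ceil(2.5850) = 3
height (edges) = 3

3


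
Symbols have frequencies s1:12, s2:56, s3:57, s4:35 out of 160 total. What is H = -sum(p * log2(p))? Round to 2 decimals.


Computing entropy H = -sum(p_i * log2(p_i)):
  s1: p = 12/160 = 0.0750, -p*log2(p) = 0.2803
  s2: p = 56/160 = 0.3500, -p*log2(p) = 0.5301
  s3: p = 57/160 = 0.3563, -p*log2(p) = 0.5305
  s4: p = 35/160 = 0.2188, -p*log2(p) = 0.4796
H = sum of terms = 1.8205
Rounded to 2 decimals: 1.82

1.82


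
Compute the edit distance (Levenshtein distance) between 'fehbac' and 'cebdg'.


Building DP table for s1='fehbac' (len 6) and s2='cebdg' (len 5):
       c  e  b  d  g
    0  1  2  3  4  5
  f 1  1  2  3  4  5
  e 2  2  1  2  3  4
  h 3  3  2  2  3  4
  b 4  4  3  2  3  4
  a 5  5  4  3  3  4
  c 6  5  5  4  4  4
Edit distance = dp[6][5] = 4

4


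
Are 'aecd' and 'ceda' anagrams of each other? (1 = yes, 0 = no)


Sort characters of 'aecd': 'acde'
Sort characters of 'ceda': 'acde'
Sorted forms match -> they ARE anagrams
Result: 1

1


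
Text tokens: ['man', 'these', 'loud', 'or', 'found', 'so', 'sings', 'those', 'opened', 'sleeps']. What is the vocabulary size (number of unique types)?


Listing all tokens and tracking unique types:
  Token 1: 'man' -> NEW (unique so far: 1)
  Token 2: 'these' -> NEW (unique so far: 2)
  Token 3: 'loud' -> NEW (unique so far: 3)
  Token 4: 'or' -> NEW (unique so far: 4)
  Token 5: 'found' -> NEW (unique so far: 5)
  Token 6: 'so' -> NEW (unique so far: 6)
  Token 7: 'sings' -> NEW (unique so far: 7)
  Token 8: 'those' -> NEW (unique so far: 8)
  Token 9: 'opened' -> NEW (unique so far: 9)
  Token 10: 'sleeps' -> NEW (unique so far: 10)
Unique types: ('found', 'loud', 'man', 'opened', 'or', 'sings', 'sleeps', 'so', 'these', 'those')
Vocabulary size: 10

10


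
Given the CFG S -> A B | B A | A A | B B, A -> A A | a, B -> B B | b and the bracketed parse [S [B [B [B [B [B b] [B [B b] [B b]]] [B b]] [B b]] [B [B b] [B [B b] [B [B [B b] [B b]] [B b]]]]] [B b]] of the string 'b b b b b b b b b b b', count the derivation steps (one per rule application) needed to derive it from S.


Every bracketed nonterminal node [X ...] in the tree is produced by exactly one rule application.
Reading the tree off as a leftmost derivation:
  Step 1: S  =>  B B   (applied S -> B B)
  Step 2: B B  =>  B B B   (applied B -> B B)
  Step 3: B B B  =>  B B B B   (applied B -> B B)
  Step 4: B B B B  =>  B B B B B   (applied B -> B B)
  Step 5: B B B B B  =>  B B B B B B   (applied B -> B B)
  Step 6: B B B B B B  =>  b B B B B B   (applied B -> b)
  Step 7: b B B B B B  =>  b B B B B B B   (applied B -> B B)
  Step 8: b B B B B B B  =>  b b B B B B B   (applied B -> b)
  Step 9: b b B B B B B  =>  b b b B B B B   (applied B -> b)
  Step 10: b b b B B B B  =>  b b b b B B B   (applied B -> b)
  Step 11: b b b b B B B  =>  b b b b b B B   (applied B -> b)
  Step 12: b b b b b B B  =>  b b b b b B B B   (applied B -> B B)
  Step 13: b b b b b B B B  =>  b b b b b b B B   (applied B -> b)
  Step 14: b b b b b b B B  =>  b b b b b b B B B   (applied B -> B B)
  Step 15: b b b b b b B B B  =>  b b b b b b b B B   (applied B -> b)
  Step 16: b b b b b b b B B  =>  b b b b b b b B B B   (applied B -> B B)
  Step 17: b b b b b b b B B B  =>  b b b b b b b B B B B   (applied B -> B B)
  Step 18: b b b b b b b B B B B  =>  b b b b b b b b B B B   (applied B -> b)
  Step 19: b b b b b b b b B B B  =>  b b b b b b b b b B B   (applied B -> b)
  Step 20: b b b b b b b b b B B  =>  b b b b b b b b b b B   (applied B -> b)
  Step 21: b b b b b b b b b b B  =>  b b b b b b b b b b b   (applied B -> b)
Final yield: b b b b b b b b b b b
Total rewrite steps: 21

21


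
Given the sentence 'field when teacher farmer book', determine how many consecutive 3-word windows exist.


Word trigrams from [5] words:
  Trigram 1: (field when teacher)
  Trigram 2: (when teacher farmer)
  Trigram 3: (teacher farmer book)
Total word trigrams: 5 - 2 = 3

3


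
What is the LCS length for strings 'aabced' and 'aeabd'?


DP table for LCS of 'aabced' and 'aeabd':
       a  e  a  b  d
    0  0  0  0  0  0
  a 0  1  1  1  1  1
  a 0  1  1  2  2  2
  b 0  1  1  2  3  3
  c 0  1  1  2  3  3
  e 0  1  2  2  3  3
  d 0  1  2  2  3  4
LCS: 'aabd'
LCS length = 4

4


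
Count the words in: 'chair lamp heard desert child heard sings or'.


Counting words by splitting on spaces:
  Word 1: 'chair'
  Word 2: 'lamp'
  Word 3: 'heard'
  Word 4: 'desert'
  Word 5: 'child'
  Word 6: 'heard'
  Word 7: 'sings'
  Word 8: 'or'
Total words: 8

8


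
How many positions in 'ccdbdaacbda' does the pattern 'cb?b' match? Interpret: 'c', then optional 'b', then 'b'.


Pattern: cb?b means 'c', then optional 'b', then 'b'.
Scanning 'ccdbdaacbda' position-by-position:
  Pos 0: window 'ccd' -> no
  Pos 1: window 'cdb' -> no
  Pos 2: window 'dbd' -> no
  Pos 3: window 'bda' -> no
  Pos 4: window 'daa' -> no
  Pos 5: window 'aac' -> no
  Pos 6: window 'acb' -> no
  Pos 7: window 'cbd' -> MATCH
  Pos 8: window 'bda' -> no
  Pos 9: window 'da' -> no
  Pos 10: window 'a' -> no
Total matches: 1

1


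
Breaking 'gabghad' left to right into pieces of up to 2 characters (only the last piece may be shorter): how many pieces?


'gabghad' has 7 characters.
Chunking with max size 2:
  Chunk 1: 'ga' (positions 0-1)
  Chunk 2: 'bg' (positions 2-3)
  Chunk 3: 'ha' (positions 4-5)
  Chunk 4: 'd' (positions 6-6)
Total chunks: ceil(7 / 2) = 4

4


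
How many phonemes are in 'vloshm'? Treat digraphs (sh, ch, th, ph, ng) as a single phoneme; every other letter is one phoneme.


Parsing 'vloshm' greedily, digraphs first:
  'v' -> consonant phoneme (phonemes so far: 1)
  'l' -> consonant phoneme (phonemes so far: 2)
  'o' -> vowel phoneme (phonemes so far: 3)
  'sh' -> digraph (1 consonant phoneme) (phonemes so far: 4)
  'm' -> consonant phoneme (phonemes so far: 5)
Total phonemes: 5

5


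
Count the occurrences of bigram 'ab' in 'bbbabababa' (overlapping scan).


Scanning 'bbbabababa' for bigram 'ab':
  Position 0: 'bb' -> no
  Position 1: 'bb' -> no
  Position 2: 'ba' -> no
  Position 3: 'ab' -> MATCH
  Position 4: 'ba' -> no
  Position 5: 'ab' -> MATCH
  Position 6: 'ba' -> no
  Position 7: 'ab' -> MATCH
  Position 8: 'ba' -> no
Total matches: 3

3


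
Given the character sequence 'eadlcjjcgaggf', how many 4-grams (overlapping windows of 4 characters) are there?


String 'eadlcjjcgaggf' has length L = 13.
Number of overlapping n-grams = L - n + 1
Substituting: 13 - 4 + 1 = 10

10


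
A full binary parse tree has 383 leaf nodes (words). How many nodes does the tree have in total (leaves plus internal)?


Leaf nodes (terminals): 383
Internal nodes = n - 1 = 383 - 1 = 382
Total = leaves + internal = 383 + 382 = 765

765


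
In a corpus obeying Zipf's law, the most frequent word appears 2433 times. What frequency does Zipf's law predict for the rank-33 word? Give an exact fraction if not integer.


Zipf's law: freq(rank) = f1 / rank
f1 = 2433, rank = 33
freq = 2433 / 33
GCD(2433, 33) = 3
Simplified: 811/11

811/11


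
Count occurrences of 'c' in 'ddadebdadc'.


Scanning 'ddadebdadc' for 'c':
  Position 9: 'c' -> MATCH (count: 1)
Total occurrences of 'c': 1

1


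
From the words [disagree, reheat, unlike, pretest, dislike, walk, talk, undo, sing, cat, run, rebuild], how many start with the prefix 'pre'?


Checking each word for prefix 'pre':
  'disagree' -> no (count: 0)
  'reheat' -> no (count: 0)
  'unlike' -> no (count: 0)
  'pretest' -> YES, starts with 'pre' (count: 1)
  'dislike' -> no (count: 1)
  'walk' -> no (count: 1)
  'talk' -> no (count: 1)
  'undo' -> no (count: 1)
  'sing' -> no (count: 1)
  'cat' -> no (count: 1)
  'run' -> no (count: 1)
  'rebuild' -> no (count: 1)
Total with prefix 'pre': 1

1


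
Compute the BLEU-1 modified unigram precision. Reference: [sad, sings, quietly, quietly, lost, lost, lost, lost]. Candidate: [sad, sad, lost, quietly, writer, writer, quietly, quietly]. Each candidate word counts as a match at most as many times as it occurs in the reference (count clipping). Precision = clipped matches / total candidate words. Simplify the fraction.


Reference word counts: {'lost': 4, 'quietly': 2, 'sad': 1, 'sings': 1}
Checking each candidate word (with clipping):
  'sad' -> in reference (ref count 1, used 1/1) -> match (matches: 1)
  'sad' -> ref count 1 already used up (1/1) -> clipped, no match (matches: 1)
  'lost' -> in reference (ref count 4, used 1/4) -> match (matches: 2)
  'quietly' -> in reference (ref count 2, used 1/2) -> match (matches: 3)
  'writer' -> not in reference -> no match (matches: 3)
  'writer' -> not in reference -> no match (matches: 3)
  'quietly' -> in reference (ref count 2, used 2/2) -> match (matches: 4)
  'quietly' -> ref count 2 already used up (2/2) -> clipped, no match (matches: 4)
Clipped matches: 4, Candidate length: 8
Precision = 4/8 = 1/2

1/2


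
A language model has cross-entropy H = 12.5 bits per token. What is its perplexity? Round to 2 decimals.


Perplexity formula: PP = 2^H
H = 12.5
PP = 2^12.5
Decompose: 2^12.5 = 2^12 * 2^0.5 = 2^12 * sqrt(2)
2^12 = 4096, sqrt(2) ~ 1.4142136
PP ~ 4096 * 1.4142136 = 5792.6189056
Rounded to 2 decimals: 5792.62

5792.62


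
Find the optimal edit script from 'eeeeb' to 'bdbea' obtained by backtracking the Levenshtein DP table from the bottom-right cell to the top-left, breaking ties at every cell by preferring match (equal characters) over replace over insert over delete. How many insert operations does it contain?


Edit distance = 4. Backtracking from cell (5, 5) with preference match > replace > insert > delete,
then listing the resulting alignment 'eeeeb' -> 'bdbea' left to right:
  Step 1: replace e->b
  Step 2: replace e->d
  Step 3: replace e->b
  Step 4: keep 'e'
  Step 5: replace b->a
Total insertions: 0

0


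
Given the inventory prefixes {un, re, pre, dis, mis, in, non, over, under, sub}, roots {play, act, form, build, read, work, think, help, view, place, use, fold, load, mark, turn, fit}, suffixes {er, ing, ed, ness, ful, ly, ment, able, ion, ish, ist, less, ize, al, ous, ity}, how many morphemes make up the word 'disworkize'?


Segmenting 'disworkize' against the inventory:
  'dis' -> prefix (morpheme 1)
  'work' -> root (morpheme 2)
  'ize' -> suffix (morpheme 3)
Total morphemes: 3

3


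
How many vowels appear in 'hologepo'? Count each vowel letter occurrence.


Scanning each character of 'hologepo':
  Position 1: 'h' -> consonant (running count: 0)
  Position 2: 'o' -> vowel (running count: 1)
  Position 3: 'l' -> consonant (running count: 1)
  Position 4: 'o' -> vowel (running count: 2)
  Position 5: 'g' -> consonant (running count: 2)
  Position 6: 'e' -> vowel (running count: 3)
  Position 7: 'p' -> consonant (running count: 3)
  Position 8: 'o' -> vowel (running count: 4)
Total vowels: 4

4


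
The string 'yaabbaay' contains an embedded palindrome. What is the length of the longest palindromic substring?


Scanning 'yaabbaay' for palindromic substrings.
Substring at positions 0-7: 'yaabbaay'.
Check: reverse('yaabbaay') = 'yaabbaay' -> palindrome confirmed.
No longer palindromic substring exists; longest length = 8

8


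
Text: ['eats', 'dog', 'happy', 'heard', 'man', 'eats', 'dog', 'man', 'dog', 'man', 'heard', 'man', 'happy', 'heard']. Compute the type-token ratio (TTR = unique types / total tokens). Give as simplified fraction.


Tokens: 14
Unique types: ('dog', 'eats', 'happy', 'heard', 'man') = 5
TTR = 5/14
Already in lowest terms.

5/14


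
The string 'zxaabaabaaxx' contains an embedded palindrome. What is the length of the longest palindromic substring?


Scanning 'zxaabaabaaxx' for palindromic substrings.
Substring at positions 1-10: 'xaabaabaax'.
Check: reverse('xaabaabaax') = 'xaabaabaax' -> palindrome confirmed.
Neighbouring characters ('z' / 'x') break symmetry, so it cannot extend further.
No longer palindromic substring exists; longest length = 10

10


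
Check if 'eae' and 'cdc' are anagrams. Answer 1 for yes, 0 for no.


Sort characters of 'eae': 'aee'
Sort characters of 'cdc': 'ccd'
Sorted forms differ -> they are NOT anagrams
Result: 0

0


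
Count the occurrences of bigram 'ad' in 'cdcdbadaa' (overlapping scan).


Scanning 'cdcdbadaa' for bigram 'ad':
  Position 0: 'cd' -> no
  Position 1: 'dc' -> no
  Position 2: 'cd' -> no
  Position 3: 'db' -> no
  Position 4: 'ba' -> no
  Position 5: 'ad' -> MATCH
  Position 6: 'da' -> no
  Position 7: 'aa' -> no
Total matches: 1

1


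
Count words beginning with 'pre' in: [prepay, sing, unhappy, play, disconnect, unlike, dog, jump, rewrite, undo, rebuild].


Checking each word for prefix 'pre':
  'prepay' -> YES, starts with 'pre' (count: 1)
  'sing' -> no (count: 1)
  'unhappy' -> no (count: 1)
  'play' -> no (count: 1)
  'disconnect' -> no (count: 1)
  'unlike' -> no (count: 1)
  'dog' -> no (count: 1)
  'jump' -> no (count: 1)
  'rewrite' -> no (count: 1)
  'undo' -> no (count: 1)
  'rebuild' -> no (count: 1)
Total with prefix 'pre': 1

1


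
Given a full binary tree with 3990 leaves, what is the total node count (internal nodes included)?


Leaf nodes (terminals): 3990
Internal nodes = n - 1 = 3990 - 1 = 3989
Total = leaves + internal = 3990 + 3989 = 7979

7979


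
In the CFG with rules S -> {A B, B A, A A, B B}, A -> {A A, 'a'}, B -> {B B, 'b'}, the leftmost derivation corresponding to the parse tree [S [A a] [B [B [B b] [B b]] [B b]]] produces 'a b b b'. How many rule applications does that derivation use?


Every bracketed nonterminal node [X ...] in the tree is produced by exactly one rule application.
Reading the tree off as a leftmost derivation:
  Step 1: S  =>  A B   (applied S -> A B)
  Step 2: A B  =>  a B   (applied A -> a)
  Step 3: a B  =>  a B B   (applied B -> B B)
  Step 4: a B B  =>  a B B B   (applied B -> B B)
  Step 5: a B B B  =>  a b B B   (applied B -> b)
  Step 6: a b B B  =>  a b b B   (applied B -> b)
  Step 7: a b b B  =>  a b b b   (applied B -> b)
Final yield: a b b b
Total rewrite steps: 7

7


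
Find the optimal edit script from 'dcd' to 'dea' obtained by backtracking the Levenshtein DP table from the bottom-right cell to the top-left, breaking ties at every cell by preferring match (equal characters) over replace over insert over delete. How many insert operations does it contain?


Edit distance = 2. Backtracking from cell (3, 3) with preference match > replace > insert > delete,
then listing the resulting alignment 'dcd' -> 'dea' left to right:
  Step 1: keep 'd'
  Step 2: replace c->e
  Step 3: replace d->a
Total insertions: 0

0


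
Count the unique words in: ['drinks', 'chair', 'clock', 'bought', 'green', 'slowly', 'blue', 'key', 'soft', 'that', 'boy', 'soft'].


Listing all tokens and tracking unique types:
  Token 1: 'drinks' -> NEW (unique so far: 1)
  Token 2: 'chair' -> NEW (unique so far: 2)
  Token 3: 'clock' -> NEW (unique so far: 3)
  Token 4: 'bought' -> NEW (unique so far: 4)
  Token 5: 'green' -> NEW (unique so far: 5)
  Token 6: 'slowly' -> NEW (unique so far: 6)
  Token 7: 'blue' -> NEW (unique so far: 7)
  Token 8: 'key' -> NEW (unique so far: 8)
  Token 9: 'soft' -> NEW (unique so far: 9)
  Token 10: 'that' -> NEW (unique so far: 10)
  Token 11: 'boy' -> NEW (unique so far: 11)
  Token 12: 'soft' -> duplicate (unique so far: 11)
Unique types: ('blue', 'bought', 'boy', 'chair', 'clock', 'drinks', 'green', 'key', 'slowly', 'soft', 'that')
Vocabulary size: 11

11


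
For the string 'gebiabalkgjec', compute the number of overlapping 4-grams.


String 'gebiabalkgjec' has length L = 13.
Number of overlapping n-grams = L - n + 1
Substituting: 13 - 4 + 1 = 10

10


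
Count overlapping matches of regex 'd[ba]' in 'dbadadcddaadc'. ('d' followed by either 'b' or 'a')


Pattern: d[ba] means 'd' followed by either 'b' or 'a'.
Scanning 'dbadadcddaadc' position-by-position:
  Pos 0: window 'db' -> MATCH
  Pos 1: window 'ba' -> no
  Pos 2: window 'ad' -> no
  Pos 3: window 'da' -> MATCH
  Pos 4: window 'ad' -> no
  Pos 5: window 'dc' -> no
  Pos 6: window 'cd' -> no
  Pos 7: window 'dd' -> no
  Pos 8: window 'da' -> MATCH
  Pos 9: window 'aa' -> no
  Pos 10: window 'ad' -> no
  Pos 11: window 'dc' -> no
  Pos 12: window 'c' -> no
Total matches: 3

3


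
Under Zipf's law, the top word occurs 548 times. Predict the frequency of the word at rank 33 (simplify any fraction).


Zipf's law: freq(rank) = f1 / rank
f1 = 548, rank = 33
freq = 548 / 33
GCD(548, 33) = 1
Simplified: 548/33

548/33


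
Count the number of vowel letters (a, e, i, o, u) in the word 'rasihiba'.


Scanning each character of 'rasihiba':
  Position 1: 'r' -> consonant (running count: 0)
  Position 2: 'a' -> vowel (running count: 1)
  Position 3: 's' -> consonant (running count: 1)
  Position 4: 'i' -> vowel (running count: 2)
  Position 5: 'h' -> consonant (running count: 2)
  Position 6: 'i' -> vowel (running count: 3)
  Position 7: 'b' -> consonant (running count: 3)
  Position 8: 'a' -> vowel (running count: 4)
Total vowels: 4

4


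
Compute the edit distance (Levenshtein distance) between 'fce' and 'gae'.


Building DP table for s1='fce' (len 3) and s2='gae' (len 3):
       g  a  e
    0  1  2  3
  f 1  1  2  3
  c 2  2  2  3
  e 3  3  3  2
Edit distance = dp[3][3] = 2

2


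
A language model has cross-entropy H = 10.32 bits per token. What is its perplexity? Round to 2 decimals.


Perplexity formula: PP = 2^H
H = 10.32
PP = 2^10.32
Decompose: 2^10.32 = 2^10 * 2^0.32
2^10 = 1024, 2^0.32 ~ 1.2483305
PP ~ 1024 * 1.2483305 = 1278.2904320
Rounded to 2 decimals: 1278.29

1278.29


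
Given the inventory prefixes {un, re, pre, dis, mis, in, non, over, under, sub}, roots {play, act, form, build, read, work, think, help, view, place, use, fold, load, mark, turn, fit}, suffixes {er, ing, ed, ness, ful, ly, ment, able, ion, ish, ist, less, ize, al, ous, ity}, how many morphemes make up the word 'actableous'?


Segmenting 'actableous' against the inventory:
  'act' -> root (morpheme 1)
  'able' -> suffix (morpheme 2)
  'ous' -> suffix (morpheme 3)
Total morphemes: 3

3


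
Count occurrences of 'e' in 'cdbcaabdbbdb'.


Scanning 'cdbcaabdbbdb' for 'e':
  No matches found.
Total occurrences of 'e': 0

0


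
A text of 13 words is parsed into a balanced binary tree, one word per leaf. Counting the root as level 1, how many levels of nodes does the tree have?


In a balanced binary tree with n leaves the deepest leaf is ceil(log2(n)) edges below the root,
so counting node levels inclusive of root and leaves gives ceil(log2(n)) + 1 levels.
log2(13) = 3.7004
ceil(3.7004) = 4
levels = 4 + 1 = 5

5


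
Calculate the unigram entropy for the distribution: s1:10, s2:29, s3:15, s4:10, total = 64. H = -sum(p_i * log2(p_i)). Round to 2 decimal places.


Computing entropy H = -sum(p_i * log2(p_i)):
  s1: p = 10/64 = 0.1562, -p*log2(p) = 0.4184
  s2: p = 29/64 = 0.4531, -p*log2(p) = 0.5175
  s3: p = 15/64 = 0.2344, -p*log2(p) = 0.4906
  s4: p = 10/64 = 0.1562, -p*log2(p) = 0.4184
H = sum of terms = 1.8449
Rounded to 2 decimals: 1.84

1.84


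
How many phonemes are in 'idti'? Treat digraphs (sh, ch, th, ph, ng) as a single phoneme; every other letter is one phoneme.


Parsing 'idti' greedily, digraphs first:
  'i' -> vowel phoneme (phonemes so far: 1)
  'd' -> consonant phoneme (phonemes so far: 2)
  't' -> consonant phoneme (phonemes so far: 3)
  'i' -> vowel phoneme (phonemes so far: 4)
Total phonemes: 4

4


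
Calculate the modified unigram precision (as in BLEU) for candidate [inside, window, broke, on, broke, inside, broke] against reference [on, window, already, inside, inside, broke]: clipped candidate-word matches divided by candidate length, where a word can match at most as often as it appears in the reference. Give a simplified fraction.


Reference word counts: {'already': 1, 'broke': 1, 'inside': 2, 'on': 1, 'window': 1}
Checking each candidate word (with clipping):
  'inside' -> in reference (ref count 2, used 1/2) -> match (matches: 1)
  'window' -> in reference (ref count 1, used 1/1) -> match (matches: 2)
  'broke' -> in reference (ref count 1, used 1/1) -> match (matches: 3)
  'on' -> in reference (ref count 1, used 1/1) -> match (matches: 4)
  'broke' -> ref count 1 already used up (1/1) -> clipped, no match (matches: 4)
  'inside' -> in reference (ref count 2, used 2/2) -> match (matches: 5)
  'broke' -> ref count 1 already used up (1/1) -> clipped, no match (matches: 5)
Clipped matches: 5, Candidate length: 7
Precision = 5/7

5/7


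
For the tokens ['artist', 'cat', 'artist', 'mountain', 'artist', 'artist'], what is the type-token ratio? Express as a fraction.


Tokens: 6
Unique types: ('artist', 'cat', 'mountain') = 3
TTR = 3/6
Simplify: divide both by 3 -> 1/2
TTR = 1/2

1/2


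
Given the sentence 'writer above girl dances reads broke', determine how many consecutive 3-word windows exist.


Word trigrams from [6] words:
  Trigram 1: (writer above girl)
  Trigram 2: (above girl dances)
  Trigram 3: (girl dances reads)
  Trigram 4: (dances reads broke)
Total word trigrams: 6 - 2 = 4

4


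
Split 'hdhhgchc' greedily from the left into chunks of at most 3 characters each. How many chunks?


'hdhhgchc' has 8 characters.
Chunking with max size 3:
  Chunk 1: 'hdh' (positions 0-2)
  Chunk 2: 'hgc' (positions 3-5)
  Chunk 3: 'hc' (positions 6-7)
Total chunks: ceil(8 / 3) = 3

3


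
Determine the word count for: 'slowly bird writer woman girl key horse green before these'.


Counting words by splitting on spaces:
  Word 1: 'slowly'
  Word 2: 'bird'
  Word 3: 'writer'
  Word 4: 'woman'
  Word 5: 'girl'
  Word 6: 'key'
  Word 7: 'horse'
  Word 8: 'green'
  Word 9: 'before'
  Word 10: 'these'
Total words: 10

10


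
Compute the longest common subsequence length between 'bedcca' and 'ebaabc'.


DP table for LCS of 'bedcca' and 'ebaabc':
       e  b  a  a  b  c
    0  0  0  0  0  0  0
  b 0  0  1  1  1  1  1
  e 0  1  1  1  1  1  1
  d 0  1  1  1  1  1  1
  c 0  1  1  1  1  1  2
  c 0  1  1  1  1  1  2
  a 0  1  1  2  2  2  2
LCS: 'bc'
LCS length = 2

2


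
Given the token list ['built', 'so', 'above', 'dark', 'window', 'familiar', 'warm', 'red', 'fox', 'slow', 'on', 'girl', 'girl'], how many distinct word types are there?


Listing all tokens and tracking unique types:
  Token 1: 'built' -> NEW (unique so far: 1)
  Token 2: 'so' -> NEW (unique so far: 2)
  Token 3: 'above' -> NEW (unique so far: 3)
  Token 4: 'dark' -> NEW (unique so far: 4)
  Token 5: 'window' -> NEW (unique so far: 5)
  Token 6: 'familiar' -> NEW (unique so far: 6)
  Token 7: 'warm' -> NEW (unique so far: 7)
  Token 8: 'red' -> NEW (unique so far: 8)
  Token 9: 'fox' -> NEW (unique so far: 9)
  Token 10: 'slow' -> NEW (unique so far: 10)
  Token 11: 'on' -> NEW (unique so far: 11)
  Token 12: 'girl' -> NEW (unique so far: 12)
  Token 13: 'girl' -> duplicate (unique so far: 12)
Unique types: ('above', 'built', 'dark', 'familiar', 'fox', 'girl', 'on', 'red', 'slow', 'so', 'warm', 'window')
Vocabulary size: 12

12


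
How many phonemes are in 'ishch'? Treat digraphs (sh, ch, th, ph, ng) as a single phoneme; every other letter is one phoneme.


Parsing 'ishch' greedily, digraphs first:
  'i' -> vowel phoneme (phonemes so far: 1)
  'sh' -> digraph (1 consonant phoneme) (phonemes so far: 2)
  'ch' -> digraph (1 consonant phoneme) (phonemes so far: 3)
Total phonemes: 3

3


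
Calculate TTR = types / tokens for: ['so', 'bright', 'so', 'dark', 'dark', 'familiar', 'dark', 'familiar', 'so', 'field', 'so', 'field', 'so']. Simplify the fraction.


Tokens: 13
Unique types: ('bright', 'dark', 'familiar', 'field', 'so') = 5
TTR = 5/13
Already in lowest terms.

5/13


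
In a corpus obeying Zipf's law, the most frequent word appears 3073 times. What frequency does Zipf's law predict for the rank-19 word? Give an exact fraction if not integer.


Zipf's law: freq(rank) = f1 / rank
f1 = 3073, rank = 19
freq = 3073 / 19
GCD(3073, 19) = 1
Simplified: 3073/19

3073/19


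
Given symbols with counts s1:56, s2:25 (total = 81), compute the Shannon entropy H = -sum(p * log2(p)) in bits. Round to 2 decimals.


Computing entropy H = -sum(p_i * log2(p_i)):
  s1: p = 56/81 = 0.6914, -p*log2(p) = 0.3681
  s2: p = 25/81 = 0.3086, -p*log2(p) = 0.5235
H = sum of terms = 0.8916
Rounded to 2 decimals: 0.89

0.89


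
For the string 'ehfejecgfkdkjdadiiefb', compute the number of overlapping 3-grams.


String 'ehfejecgfkdkjdadiiefb' has length L = 21.
Number of overlapping n-grams = L - n + 1
Substituting: 21 - 3 + 1 = 19

19


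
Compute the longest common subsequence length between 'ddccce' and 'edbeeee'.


DP table for LCS of 'ddccce' and 'edbeeee':
       e  d  b  e  e  e  e
    0  0  0  0  0  0  0  0
  d 0  0  1  1  1  1  1  1
  d 0  0  1  1  1  1  1  1
  c 0  0  1  1  1  1  1  1
  c 0  0  1  1  1  1  1  1
  c 0  0  1  1  1  1  1  1
  e 0  1  1  1  2  2  2  2
LCS: 'de'
LCS length = 2

2


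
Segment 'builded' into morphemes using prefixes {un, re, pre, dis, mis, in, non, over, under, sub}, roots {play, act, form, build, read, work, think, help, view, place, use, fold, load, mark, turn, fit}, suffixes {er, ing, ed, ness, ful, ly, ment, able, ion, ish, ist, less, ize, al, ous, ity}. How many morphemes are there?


Segmenting 'builded' against the inventory:
  'build' -> root (morpheme 1)
  'ed' -> suffix (morpheme 2)
Total morphemes: 2

2


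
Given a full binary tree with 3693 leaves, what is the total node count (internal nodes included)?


Leaf nodes (terminals): 3693
Internal nodes = n - 1 = 3693 - 1 = 3692
Total = leaves + internal = 3693 + 3692 = 7385

7385


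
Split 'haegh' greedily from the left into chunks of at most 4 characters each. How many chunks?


'haegh' has 5 characters.
Chunking with max size 4:
  Chunk 1: 'haeg' (positions 0-3)
  Chunk 2: 'h' (positions 4-4)
Total chunks: ceil(5 / 4) = 2

2


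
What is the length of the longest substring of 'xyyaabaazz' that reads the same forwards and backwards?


Scanning 'xyyaabaazz' for palindromic substrings.
Substring at positions 3-7: 'aabaa'.
Check: reverse('aabaa') = 'aabaa' -> palindrome confirmed.
Neighbouring characters ('y' / 'z') break symmetry, so it cannot extend further.
No longer palindromic substring exists; longest length = 5

5


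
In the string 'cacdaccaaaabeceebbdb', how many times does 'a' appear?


Scanning 'cacdaccaaaabeceebbdb' for 'a':
  Position 1: 'a' -> MATCH (count: 1)
  Position 4: 'a' -> MATCH (count: 2)
  Position 7: 'a' -> MATCH (count: 3)
  Position 8: 'a' -> MATCH (count: 4)
  Position 9: 'a' -> MATCH (count: 5)
  Position 10: 'a' -> MATCH (count: 6)
Total occurrences of 'a': 6

6


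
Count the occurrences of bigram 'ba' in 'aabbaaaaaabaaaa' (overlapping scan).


Scanning 'aabbaaaaaabaaaa' for bigram 'ba':
  Position 0: 'aa' -> no
  Position 1: 'ab' -> no
  Position 2: 'bb' -> no
  Position 3: 'ba' -> MATCH
  Position 4: 'aa' -> no
  Position 5: 'aa' -> no
  Position 6: 'aa' -> no
  Position 7: 'aa' -> no
  Position 8: 'aa' -> no
  Position 9: 'ab' -> no
  Position 10: 'ba' -> MATCH
  Position 11: 'aa' -> no
  Position 12: 'aa' -> no
  Position 13: 'aa' -> no
Total matches: 2

2


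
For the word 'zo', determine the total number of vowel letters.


Scanning each character of 'zo':
  Position 1: 'z' -> consonant (running count: 0)
  Position 2: 'o' -> vowel (running count: 1)
Total vowels: 1

1


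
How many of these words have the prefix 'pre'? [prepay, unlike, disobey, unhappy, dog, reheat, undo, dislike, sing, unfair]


Checking each word for prefix 'pre':
  'prepay' -> YES, starts with 'pre' (count: 1)
  'unlike' -> no (count: 1)
  'disobey' -> no (count: 1)
  'unhappy' -> no (count: 1)
  'dog' -> no (count: 1)
  'reheat' -> no (count: 1)
  'undo' -> no (count: 1)
  'dislike' -> no (count: 1)
  'sing' -> no (count: 1)
  'unfair' -> no (count: 1)
Total with prefix 'pre': 1

1


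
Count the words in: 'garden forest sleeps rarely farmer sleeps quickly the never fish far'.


Counting words by splitting on spaces:
  Word 1: 'garden'
  Word 2: 'forest'
  Word 3: 'sleeps'
  Word 4: 'rarely'
  Word 5: 'farmer'
  Word 6: 'sleeps'
  Word 7: 'quickly'
  Word 8: 'the'
  Word 9: 'never'
  Word 10: 'fish'
  Word 11: 'far'
Total words: 11

11


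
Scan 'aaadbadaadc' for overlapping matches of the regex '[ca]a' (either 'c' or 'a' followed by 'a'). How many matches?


Pattern: [ca]a means either 'c' or 'a' followed by 'a'.
Scanning 'aaadbadaadc' position-by-position:
  Pos 0: window 'aa' -> MATCH
  Pos 1: window 'aa' -> MATCH
  Pos 2: window 'ad' -> no
  Pos 3: window 'db' -> no
  Pos 4: window 'ba' -> no
  Pos 5: window 'ad' -> no
  Pos 6: window 'da' -> no
  Pos 7: window 'aa' -> MATCH
  Pos 8: window 'ad' -> no
  Pos 9: window 'dc' -> no
  Pos 10: window 'c' -> no
Total matches: 3

3


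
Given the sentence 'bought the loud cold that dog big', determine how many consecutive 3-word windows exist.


Word trigrams from [7] words:
  Trigram 1: (bought the loud)
  Trigram 2: (the loud cold)
  Trigram 3: (loud cold that)
  Trigram 4: (cold that dog)
  Trigram 5: (that dog big)
Total word trigrams: 7 - 2 = 5

5


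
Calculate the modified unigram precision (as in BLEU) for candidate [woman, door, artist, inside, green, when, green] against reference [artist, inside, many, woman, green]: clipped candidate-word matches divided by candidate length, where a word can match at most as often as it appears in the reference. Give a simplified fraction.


Reference word counts: {'artist': 1, 'green': 1, 'inside': 1, 'many': 1, 'woman': 1}
Checking each candidate word (with clipping):
  'woman' -> in reference (ref count 1, used 1/1) -> match (matches: 1)
  'door' -> not in reference -> no match (matches: 1)
  'artist' -> in reference (ref count 1, used 1/1) -> match (matches: 2)
  'inside' -> in reference (ref count 1, used 1/1) -> match (matches: 3)
  'green' -> in reference (ref count 1, used 1/1) -> match (matches: 4)
  'when' -> not in reference -> no match (matches: 4)
  'green' -> ref count 1 already used up (1/1) -> clipped, no match (matches: 4)
Clipped matches: 4, Candidate length: 7
Precision = 4/7

4/7
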